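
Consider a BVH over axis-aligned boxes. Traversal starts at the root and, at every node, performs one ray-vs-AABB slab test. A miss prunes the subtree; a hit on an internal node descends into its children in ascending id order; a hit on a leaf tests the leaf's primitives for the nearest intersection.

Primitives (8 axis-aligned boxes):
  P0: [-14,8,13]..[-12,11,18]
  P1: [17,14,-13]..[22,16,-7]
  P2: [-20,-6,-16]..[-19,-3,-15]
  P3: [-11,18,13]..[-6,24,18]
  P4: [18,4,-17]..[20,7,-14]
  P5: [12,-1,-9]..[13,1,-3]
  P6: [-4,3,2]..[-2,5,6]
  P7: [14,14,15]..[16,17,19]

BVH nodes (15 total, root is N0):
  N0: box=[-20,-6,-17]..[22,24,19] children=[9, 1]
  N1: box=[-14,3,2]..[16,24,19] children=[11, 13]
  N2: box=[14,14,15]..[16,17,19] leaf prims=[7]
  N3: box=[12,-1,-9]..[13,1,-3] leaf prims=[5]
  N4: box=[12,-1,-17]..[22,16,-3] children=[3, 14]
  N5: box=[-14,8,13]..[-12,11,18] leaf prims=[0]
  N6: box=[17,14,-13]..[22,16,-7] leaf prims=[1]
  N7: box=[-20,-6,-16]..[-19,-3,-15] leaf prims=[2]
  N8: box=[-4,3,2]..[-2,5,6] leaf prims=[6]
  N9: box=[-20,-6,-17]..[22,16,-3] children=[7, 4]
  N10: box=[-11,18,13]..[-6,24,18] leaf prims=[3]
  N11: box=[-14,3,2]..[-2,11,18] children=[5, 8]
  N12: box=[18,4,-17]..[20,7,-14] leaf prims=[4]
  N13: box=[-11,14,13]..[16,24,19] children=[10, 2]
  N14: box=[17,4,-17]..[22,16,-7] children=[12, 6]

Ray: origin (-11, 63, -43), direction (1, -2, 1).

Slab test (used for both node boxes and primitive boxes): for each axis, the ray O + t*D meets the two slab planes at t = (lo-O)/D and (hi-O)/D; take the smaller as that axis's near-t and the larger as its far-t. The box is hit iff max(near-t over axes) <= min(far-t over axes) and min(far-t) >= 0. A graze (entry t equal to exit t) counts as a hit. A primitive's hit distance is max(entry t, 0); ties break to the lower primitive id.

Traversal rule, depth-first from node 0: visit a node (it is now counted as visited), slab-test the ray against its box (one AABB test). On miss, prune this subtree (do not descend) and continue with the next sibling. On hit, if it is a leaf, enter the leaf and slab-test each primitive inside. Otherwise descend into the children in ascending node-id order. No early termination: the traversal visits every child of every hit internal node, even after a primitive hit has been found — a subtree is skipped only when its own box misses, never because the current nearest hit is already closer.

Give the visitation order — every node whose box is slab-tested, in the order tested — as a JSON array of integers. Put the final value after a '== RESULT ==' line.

Trace the traversal:
N0 x:[-9,33] y:[39/2,69/2] z:[26,62] -> hit [26,33], descend [1, 9]
  N1 x:[-3,27] y:[39/2,30] z:[45,62] -> miss, prune
  N9 x:[-9,33] y:[47/2,69/2] z:[26,40] -> hit [26,33], descend [4, 7]
    N4 x:[23,33] y:[47/2,32] z:[26,40] -> hit [26,32], descend [3, 14]
      N3 x:[23,24] y:[31,32] z:[34,40] -> miss, prune
      N14 x:[28,33] y:[47/2,59/2] z:[26,36] -> hit [28,59/2], descend [6, 12]
        N6 x:[28,33] y:[47/2,49/2] z:[30,36] -> miss, prune
        N12 x:[29,31] y:[28,59/2] z:[26,29] -> hit [29,29] leaf, test {P4@t=29}
    N7 x:[-9,-8] y:[33,69/2] z:[27,28] -> miss, prune

9 AABB tests over nodes [0, 1, 9, 4, 3, 14, 6, 12, 7]; 1 leaf entered; closest P4.

== RESULT ==
[0, 1, 9, 4, 3, 14, 6, 12, 7]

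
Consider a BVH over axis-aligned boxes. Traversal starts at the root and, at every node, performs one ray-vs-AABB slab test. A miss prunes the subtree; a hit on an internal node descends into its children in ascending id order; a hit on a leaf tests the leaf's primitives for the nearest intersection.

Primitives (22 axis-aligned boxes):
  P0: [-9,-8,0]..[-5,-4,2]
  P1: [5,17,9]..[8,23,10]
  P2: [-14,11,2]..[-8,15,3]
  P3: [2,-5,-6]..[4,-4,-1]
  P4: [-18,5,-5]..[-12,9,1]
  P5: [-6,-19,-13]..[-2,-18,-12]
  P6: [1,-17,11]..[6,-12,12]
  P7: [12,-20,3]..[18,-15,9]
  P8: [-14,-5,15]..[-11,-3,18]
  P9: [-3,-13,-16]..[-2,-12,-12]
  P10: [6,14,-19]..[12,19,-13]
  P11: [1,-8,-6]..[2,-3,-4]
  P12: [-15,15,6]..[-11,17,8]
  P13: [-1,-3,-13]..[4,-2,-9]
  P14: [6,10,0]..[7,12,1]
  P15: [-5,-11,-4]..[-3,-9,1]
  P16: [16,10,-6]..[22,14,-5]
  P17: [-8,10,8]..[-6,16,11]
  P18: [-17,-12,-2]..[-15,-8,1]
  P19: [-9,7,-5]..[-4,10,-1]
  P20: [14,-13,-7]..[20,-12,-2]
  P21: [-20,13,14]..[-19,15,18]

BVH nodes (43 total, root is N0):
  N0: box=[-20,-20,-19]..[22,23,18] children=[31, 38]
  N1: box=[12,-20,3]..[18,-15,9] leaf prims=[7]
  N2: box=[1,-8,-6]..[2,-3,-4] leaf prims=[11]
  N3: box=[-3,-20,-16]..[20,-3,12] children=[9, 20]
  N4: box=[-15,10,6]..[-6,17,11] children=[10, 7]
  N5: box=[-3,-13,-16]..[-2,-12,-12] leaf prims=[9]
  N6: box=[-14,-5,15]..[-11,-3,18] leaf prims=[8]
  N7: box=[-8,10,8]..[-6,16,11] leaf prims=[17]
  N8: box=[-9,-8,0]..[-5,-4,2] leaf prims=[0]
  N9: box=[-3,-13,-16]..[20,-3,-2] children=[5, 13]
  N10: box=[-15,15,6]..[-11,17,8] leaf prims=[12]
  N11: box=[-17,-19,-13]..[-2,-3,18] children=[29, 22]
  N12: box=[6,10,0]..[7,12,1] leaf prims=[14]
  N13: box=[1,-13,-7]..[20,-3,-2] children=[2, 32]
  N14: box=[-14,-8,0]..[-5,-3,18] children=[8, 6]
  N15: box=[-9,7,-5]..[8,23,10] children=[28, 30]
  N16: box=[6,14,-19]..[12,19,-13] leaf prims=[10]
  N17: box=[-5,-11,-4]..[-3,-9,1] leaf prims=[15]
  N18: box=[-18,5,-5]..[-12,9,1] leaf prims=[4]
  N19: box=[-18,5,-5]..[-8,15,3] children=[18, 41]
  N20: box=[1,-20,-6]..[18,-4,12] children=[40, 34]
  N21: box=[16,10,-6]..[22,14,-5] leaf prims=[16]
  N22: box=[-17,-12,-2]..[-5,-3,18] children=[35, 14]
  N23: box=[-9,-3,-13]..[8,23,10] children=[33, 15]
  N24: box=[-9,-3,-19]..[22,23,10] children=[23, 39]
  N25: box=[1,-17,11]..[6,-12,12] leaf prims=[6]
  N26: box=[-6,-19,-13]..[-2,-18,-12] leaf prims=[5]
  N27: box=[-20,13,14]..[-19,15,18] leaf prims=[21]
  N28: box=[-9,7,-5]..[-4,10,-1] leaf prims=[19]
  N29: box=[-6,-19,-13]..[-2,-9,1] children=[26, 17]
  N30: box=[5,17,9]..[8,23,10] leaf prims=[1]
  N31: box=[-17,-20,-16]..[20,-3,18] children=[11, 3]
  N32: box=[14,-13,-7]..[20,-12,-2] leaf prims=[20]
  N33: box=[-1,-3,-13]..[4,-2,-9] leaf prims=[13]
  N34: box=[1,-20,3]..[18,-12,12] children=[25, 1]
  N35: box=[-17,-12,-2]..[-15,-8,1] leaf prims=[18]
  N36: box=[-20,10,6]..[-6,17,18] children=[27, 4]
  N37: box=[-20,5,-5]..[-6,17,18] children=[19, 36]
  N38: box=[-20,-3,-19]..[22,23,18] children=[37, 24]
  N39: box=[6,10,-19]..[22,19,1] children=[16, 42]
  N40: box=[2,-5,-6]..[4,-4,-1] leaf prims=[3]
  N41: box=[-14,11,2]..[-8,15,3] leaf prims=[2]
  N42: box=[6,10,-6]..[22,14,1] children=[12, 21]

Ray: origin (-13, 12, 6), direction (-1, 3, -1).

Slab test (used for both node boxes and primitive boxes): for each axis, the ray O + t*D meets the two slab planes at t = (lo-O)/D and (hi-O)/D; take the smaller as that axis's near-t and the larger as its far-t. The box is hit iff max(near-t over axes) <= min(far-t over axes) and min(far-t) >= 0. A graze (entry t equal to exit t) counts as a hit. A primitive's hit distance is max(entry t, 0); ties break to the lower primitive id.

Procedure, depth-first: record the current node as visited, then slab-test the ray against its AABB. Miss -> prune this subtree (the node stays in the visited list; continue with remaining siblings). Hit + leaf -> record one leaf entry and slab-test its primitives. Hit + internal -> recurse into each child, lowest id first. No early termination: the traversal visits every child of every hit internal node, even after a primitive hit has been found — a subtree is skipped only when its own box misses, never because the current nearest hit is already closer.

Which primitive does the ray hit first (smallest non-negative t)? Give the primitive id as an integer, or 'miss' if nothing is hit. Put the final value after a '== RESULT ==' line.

Trace the traversal:
N0 x:[-35,7] y:[-32/3,11/3] z:[-12,25] -> hit [-32/3,11/3], descend [31, 38]
  N31 x:[-33,4] y:[-32/3,-5] z:[-12,22] -> miss, prune
  N38 x:[-35,7] y:[-5,11/3] z:[-12,25] -> hit [-5,11/3], descend [24, 37]
    N24 x:[-35,-4] y:[-5,11/3] z:[-4,25] -> miss, prune
    N37 x:[-7,7] y:[-7/3,5/3] z:[-12,11] -> hit [-7/3,5/3], descend [19, 36]
      N19 x:[-5,5] y:[-7/3,1] z:[3,11] -> miss, prune
      N36 x:[-7,7] y:[-2/3,5/3] z:[-12,0] -> hit [-2/3,0], descend [4, 27]
        N4 x:[-7,2] y:[-2/3,5/3] z:[-5,0] -> hit [-2/3,0], descend [7, 10]
          N7 x:[-7,-5] y:[-2/3,4/3] z:[-5,-2] -> miss, prune
          N10 x:[-2,2] y:[1,5/3] z:[-2,0] -> miss, prune
        N27 x:[6,7] y:[1/3,1] z:[-12,-8] -> miss, prune

Visited [0, 31, 38, 24, 37, 19, 36, 4, 7, 10, 27]. Tests: 11 box, 0 leaf. Nearest: miss.

== RESULT ==
miss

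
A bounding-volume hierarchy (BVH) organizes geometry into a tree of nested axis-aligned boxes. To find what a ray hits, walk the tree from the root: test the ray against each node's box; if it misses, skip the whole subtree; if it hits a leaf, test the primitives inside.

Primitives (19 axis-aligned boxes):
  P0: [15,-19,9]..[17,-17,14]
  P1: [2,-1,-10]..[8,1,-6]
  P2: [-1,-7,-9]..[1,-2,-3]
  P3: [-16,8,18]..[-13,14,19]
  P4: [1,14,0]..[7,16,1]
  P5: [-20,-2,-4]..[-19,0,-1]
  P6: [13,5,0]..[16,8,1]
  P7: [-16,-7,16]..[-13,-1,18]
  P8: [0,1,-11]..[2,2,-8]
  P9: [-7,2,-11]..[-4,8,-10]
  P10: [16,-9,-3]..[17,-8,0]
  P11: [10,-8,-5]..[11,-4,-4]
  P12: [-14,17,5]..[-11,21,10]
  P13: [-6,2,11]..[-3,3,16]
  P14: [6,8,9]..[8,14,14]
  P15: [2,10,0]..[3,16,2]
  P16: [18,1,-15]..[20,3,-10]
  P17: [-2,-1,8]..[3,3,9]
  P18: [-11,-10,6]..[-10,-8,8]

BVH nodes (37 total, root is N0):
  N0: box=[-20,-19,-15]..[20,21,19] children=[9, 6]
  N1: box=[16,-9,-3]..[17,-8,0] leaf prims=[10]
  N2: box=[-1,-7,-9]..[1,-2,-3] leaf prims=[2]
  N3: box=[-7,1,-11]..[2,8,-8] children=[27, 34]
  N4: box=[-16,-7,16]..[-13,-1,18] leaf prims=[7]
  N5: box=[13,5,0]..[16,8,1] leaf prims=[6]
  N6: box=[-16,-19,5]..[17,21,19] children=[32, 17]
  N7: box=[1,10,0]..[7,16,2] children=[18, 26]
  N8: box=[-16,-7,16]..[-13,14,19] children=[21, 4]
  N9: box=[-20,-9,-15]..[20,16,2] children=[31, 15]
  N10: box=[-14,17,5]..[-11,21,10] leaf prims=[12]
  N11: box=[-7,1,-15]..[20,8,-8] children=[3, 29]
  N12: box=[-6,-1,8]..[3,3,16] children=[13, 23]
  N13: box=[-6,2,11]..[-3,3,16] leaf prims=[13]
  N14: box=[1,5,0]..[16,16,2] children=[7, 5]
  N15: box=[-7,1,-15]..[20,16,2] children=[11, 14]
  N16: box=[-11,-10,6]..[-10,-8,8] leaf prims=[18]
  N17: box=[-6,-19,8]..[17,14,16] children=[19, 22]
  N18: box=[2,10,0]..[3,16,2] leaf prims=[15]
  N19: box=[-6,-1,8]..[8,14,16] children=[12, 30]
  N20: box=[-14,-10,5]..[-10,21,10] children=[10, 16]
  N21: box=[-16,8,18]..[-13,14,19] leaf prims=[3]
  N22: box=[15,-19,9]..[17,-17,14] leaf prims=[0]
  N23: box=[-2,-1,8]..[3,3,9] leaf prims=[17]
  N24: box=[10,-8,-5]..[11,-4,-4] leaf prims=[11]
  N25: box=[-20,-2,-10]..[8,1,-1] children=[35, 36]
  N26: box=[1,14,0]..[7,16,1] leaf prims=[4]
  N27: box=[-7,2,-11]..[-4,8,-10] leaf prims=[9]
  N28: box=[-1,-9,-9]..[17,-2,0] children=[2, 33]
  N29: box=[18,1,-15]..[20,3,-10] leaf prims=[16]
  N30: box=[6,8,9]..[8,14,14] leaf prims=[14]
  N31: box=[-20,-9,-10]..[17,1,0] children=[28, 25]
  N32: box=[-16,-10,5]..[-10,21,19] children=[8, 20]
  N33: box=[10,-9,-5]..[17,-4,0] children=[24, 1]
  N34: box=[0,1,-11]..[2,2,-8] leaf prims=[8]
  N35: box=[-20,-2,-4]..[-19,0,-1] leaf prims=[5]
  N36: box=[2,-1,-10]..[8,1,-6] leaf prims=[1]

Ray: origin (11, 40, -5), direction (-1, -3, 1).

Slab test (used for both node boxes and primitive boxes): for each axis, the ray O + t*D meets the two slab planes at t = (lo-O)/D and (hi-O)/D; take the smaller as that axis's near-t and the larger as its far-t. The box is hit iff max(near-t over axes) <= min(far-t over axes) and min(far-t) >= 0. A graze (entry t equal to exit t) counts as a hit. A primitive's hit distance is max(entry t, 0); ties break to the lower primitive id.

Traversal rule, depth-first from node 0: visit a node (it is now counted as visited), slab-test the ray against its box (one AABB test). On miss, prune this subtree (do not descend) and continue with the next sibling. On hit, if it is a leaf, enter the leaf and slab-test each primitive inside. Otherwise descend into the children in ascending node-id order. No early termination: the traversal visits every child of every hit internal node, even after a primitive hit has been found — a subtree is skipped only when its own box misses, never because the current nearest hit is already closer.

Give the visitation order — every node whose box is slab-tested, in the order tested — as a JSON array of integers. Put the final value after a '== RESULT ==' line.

Traverse from the root:
N0 x:[-9,31] y:[19/3,59/3] z:[-10,24] -> hit [19/3,59/3], descend [6, 9]
  N6 x:[-6,27] y:[19/3,59/3] z:[10,24] -> hit [10,59/3], descend [17, 32]
    N17 x:[-6,17] y:[26/3,59/3] z:[13,21] -> hit [13,17], descend [19, 22]
      N19 x:[3,17] y:[26/3,41/3] z:[13,21] -> hit [13,41/3], descend [12, 30]
        N12 x:[8,17] y:[37/3,41/3] z:[13,21] -> hit [13,41/3], descend [13, 23]
          N13 x:[14,17] y:[37/3,38/3] z:[16,21] -> miss, prune
          N23 x:[8,13] y:[37/3,41/3] z:[13,14] -> hit [13,13] leaf, test {P17@t=13}
        N30 x:[3,5] y:[26/3,32/3] z:[14,19] -> miss, prune
      N22 x:[-6,-4] y:[19,59/3] z:[14,19] -> miss, prune
    N32 x:[21,27] y:[19/3,50/3] z:[10,24] -> miss, prune
  N9 x:[-9,31] y:[8,49/3] z:[-10,7] -> miss, prune

order=[0, 6, 17, 19, 12, 13, 23, 30, 22, 32, 9]  |boxes|=11  |leaves|=1  hit=P17

== RESULT ==
[0, 6, 17, 19, 12, 13, 23, 30, 22, 32, 9]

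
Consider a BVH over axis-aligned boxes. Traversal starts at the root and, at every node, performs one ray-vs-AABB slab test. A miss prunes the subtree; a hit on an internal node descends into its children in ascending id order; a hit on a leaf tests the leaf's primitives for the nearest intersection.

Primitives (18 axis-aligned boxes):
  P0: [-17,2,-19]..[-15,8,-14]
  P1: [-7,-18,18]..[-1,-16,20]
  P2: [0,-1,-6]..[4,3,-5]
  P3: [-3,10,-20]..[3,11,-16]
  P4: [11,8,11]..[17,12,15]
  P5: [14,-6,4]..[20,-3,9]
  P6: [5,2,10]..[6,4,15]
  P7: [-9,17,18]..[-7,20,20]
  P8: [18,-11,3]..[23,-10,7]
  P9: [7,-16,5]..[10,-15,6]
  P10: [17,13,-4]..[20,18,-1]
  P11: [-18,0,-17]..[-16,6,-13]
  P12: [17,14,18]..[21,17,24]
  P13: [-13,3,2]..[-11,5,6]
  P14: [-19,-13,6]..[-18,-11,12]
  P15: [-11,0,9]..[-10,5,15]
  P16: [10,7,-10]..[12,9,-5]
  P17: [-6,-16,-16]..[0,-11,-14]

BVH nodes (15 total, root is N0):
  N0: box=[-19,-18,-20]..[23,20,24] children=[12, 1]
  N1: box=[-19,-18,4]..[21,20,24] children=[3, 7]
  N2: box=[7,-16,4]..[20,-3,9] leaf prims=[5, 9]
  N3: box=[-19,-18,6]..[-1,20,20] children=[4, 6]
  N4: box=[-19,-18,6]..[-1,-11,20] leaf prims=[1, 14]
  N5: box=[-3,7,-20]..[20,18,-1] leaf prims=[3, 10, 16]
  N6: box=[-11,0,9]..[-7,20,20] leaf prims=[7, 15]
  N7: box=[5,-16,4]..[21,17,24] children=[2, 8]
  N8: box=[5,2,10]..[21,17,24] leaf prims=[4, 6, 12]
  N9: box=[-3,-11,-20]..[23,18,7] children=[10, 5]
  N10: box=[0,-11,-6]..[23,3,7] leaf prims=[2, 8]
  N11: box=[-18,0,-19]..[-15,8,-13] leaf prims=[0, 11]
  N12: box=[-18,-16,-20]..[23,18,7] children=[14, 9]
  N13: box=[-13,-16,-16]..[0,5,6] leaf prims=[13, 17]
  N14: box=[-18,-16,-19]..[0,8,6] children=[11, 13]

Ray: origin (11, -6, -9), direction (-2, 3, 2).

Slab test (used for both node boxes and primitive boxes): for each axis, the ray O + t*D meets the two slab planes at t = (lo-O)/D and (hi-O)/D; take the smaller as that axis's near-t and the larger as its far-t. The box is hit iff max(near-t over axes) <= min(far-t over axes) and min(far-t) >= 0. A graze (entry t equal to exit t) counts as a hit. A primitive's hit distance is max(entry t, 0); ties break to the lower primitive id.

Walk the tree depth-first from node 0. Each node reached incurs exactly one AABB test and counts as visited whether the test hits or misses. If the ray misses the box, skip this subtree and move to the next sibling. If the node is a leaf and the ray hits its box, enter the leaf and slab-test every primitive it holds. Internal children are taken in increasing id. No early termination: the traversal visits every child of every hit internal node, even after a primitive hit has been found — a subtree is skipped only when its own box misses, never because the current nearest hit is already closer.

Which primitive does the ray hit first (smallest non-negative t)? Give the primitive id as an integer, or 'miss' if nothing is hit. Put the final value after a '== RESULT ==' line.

Trace the traversal:
N0 x:[-6,15] y:[-4,26/3] z:[-11/2,33/2] -> hit [-4,26/3], descend [1, 12]
  N1 x:[-5,15] y:[-4,26/3] z:[13/2,33/2] -> hit [13/2,26/3], descend [3, 7]
    N3 x:[6,15] y:[-4,26/3] z:[15/2,29/2] -> hit [15/2,26/3], descend [4, 6]
      N4 x:[6,15] y:[-4,-5/3] z:[15/2,29/2] -> miss, prune
      N6 x:[9,11] y:[2,26/3] z:[9,29/2] -> miss, prune
    N7 x:[-5,3] y:[-10/3,23/3] z:[13/2,33/2] -> miss, prune
  N12 x:[-6,29/2] y:[-10/3,8] z:[-11/2,8] -> hit [-10/3,8], descend [9, 14]
    N9 x:[-6,7] y:[-5/3,8] z:[-11/2,8] -> hit [-5/3,7], descend [5, 10]
      N5 x:[-9/2,7] y:[13/3,8] z:[-11/2,4] -> miss, prune
      N10 x:[-6,11/2] y:[-5/3,3] z:[3/2,8] -> hit [3/2,3] leaf, test {P2(miss), P8(miss)}
    N14 x:[11/2,29/2] y:[-10/3,14/3] z:[-5,15/2] -> miss, prune

Visited [0, 1, 3, 4, 6, 7, 12, 9, 5, 10, 14]. Tests: 11 box, 1 leaf. Nearest: miss.

== RESULT ==
miss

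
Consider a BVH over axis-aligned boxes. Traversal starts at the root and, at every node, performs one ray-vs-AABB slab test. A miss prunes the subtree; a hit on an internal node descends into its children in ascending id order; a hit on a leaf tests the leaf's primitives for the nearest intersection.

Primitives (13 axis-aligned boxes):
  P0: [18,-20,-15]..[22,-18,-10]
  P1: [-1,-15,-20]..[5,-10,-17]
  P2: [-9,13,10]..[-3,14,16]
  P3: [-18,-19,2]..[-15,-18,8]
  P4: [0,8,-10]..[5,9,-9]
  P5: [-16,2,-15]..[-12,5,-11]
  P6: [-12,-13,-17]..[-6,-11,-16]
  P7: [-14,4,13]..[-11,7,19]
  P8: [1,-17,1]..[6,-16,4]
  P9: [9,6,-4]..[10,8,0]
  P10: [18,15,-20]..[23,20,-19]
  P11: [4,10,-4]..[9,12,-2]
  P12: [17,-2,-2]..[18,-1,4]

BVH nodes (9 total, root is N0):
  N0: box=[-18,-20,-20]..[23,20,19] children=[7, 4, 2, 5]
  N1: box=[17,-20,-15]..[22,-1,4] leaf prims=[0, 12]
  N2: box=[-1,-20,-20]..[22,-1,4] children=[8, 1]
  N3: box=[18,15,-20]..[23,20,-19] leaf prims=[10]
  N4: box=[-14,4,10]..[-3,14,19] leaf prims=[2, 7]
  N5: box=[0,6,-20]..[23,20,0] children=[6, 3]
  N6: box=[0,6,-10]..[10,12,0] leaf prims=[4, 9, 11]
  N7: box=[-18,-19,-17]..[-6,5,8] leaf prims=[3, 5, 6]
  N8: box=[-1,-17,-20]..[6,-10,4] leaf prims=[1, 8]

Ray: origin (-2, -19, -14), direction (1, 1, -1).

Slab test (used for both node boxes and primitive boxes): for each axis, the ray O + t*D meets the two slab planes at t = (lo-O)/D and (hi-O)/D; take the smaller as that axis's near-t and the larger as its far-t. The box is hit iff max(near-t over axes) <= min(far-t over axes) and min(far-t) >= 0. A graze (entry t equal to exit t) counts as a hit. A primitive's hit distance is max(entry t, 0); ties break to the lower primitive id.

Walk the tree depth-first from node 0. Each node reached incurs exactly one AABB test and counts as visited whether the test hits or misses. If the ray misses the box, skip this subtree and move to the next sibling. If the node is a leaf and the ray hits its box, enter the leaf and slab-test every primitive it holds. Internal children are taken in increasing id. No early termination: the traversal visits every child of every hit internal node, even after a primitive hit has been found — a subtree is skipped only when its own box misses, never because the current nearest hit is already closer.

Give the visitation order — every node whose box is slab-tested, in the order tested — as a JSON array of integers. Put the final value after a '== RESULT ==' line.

Traverse from the root:
N0 x:[-16,25] y:[-1,39] z:[-33,6] -> hit [-1,6], descend [2, 4, 5, 7]
  N2 x:[1,24] y:[-1,18] z:[-18,6] -> hit [1,6], descend [1, 8]
    N1 x:[19,24] y:[-1,18] z:[-18,1] -> miss, prune
    N8 x:[1,8] y:[2,9] z:[-18,6] -> hit [2,6] leaf, test {P1@t=4, P8(miss)}
  N4 x:[-12,-1] y:[23,33] z:[-33,-24] -> miss, prune
  N5 x:[2,25] y:[25,39] z:[-14,6] -> miss, prune
  N7 x:[-16,-4] y:[0,24] z:[-22,3] -> miss, prune

order=[0, 2, 1, 8, 4, 5, 7]  |boxes|=7  |leaves|=1  hit=P1

== RESULT ==
[0, 2, 1, 8, 4, 5, 7]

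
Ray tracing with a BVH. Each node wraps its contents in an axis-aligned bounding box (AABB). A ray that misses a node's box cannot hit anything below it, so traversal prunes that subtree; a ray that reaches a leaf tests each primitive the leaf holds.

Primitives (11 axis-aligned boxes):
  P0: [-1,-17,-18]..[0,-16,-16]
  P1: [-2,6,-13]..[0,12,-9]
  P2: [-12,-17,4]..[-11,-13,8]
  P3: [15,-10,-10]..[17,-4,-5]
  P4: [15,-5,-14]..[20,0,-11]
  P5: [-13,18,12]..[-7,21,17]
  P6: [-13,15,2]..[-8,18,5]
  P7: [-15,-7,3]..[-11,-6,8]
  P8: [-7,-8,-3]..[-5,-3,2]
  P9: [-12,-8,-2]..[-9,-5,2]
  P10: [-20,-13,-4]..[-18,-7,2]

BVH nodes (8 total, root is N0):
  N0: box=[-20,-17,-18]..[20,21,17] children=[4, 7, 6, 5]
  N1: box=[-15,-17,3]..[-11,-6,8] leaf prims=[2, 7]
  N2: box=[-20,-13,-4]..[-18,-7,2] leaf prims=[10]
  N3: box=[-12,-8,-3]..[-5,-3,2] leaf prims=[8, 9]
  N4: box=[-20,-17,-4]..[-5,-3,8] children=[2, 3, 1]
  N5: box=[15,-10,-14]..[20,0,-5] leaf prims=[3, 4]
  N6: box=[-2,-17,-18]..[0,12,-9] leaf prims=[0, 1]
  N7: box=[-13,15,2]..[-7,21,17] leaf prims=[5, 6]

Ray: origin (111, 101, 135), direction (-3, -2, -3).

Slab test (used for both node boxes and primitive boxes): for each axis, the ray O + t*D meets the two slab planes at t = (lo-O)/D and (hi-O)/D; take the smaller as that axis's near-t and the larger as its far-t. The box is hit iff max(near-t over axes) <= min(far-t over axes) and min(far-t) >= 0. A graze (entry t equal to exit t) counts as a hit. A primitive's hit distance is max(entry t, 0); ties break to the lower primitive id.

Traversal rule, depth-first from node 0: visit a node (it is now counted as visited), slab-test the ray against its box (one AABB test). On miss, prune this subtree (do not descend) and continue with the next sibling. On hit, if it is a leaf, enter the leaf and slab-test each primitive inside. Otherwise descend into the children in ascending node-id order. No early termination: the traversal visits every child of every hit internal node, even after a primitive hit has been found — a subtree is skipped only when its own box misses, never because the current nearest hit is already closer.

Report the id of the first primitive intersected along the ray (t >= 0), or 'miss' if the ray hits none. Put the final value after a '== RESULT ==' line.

Trace the traversal:
N0 x:[91/3,131/3] y:[40,59] z:[118/3,51] -> hit [40,131/3], descend [4, 5, 6, 7]
  N4 x:[116/3,131/3] y:[52,59] z:[127/3,139/3] -> miss, prune
  N5 x:[91/3,32] y:[101/2,111/2] z:[140/3,149/3] -> miss, prune
  N6 x:[37,113/3] y:[89/2,59] z:[48,51] -> miss, prune
  N7 x:[118/3,124/3] y:[40,43] z:[118/3,133/3] -> hit [40,124/3] leaf, test {P5@t=40, P6(miss)}

Visited [0, 4, 5, 6, 7]. Tests: 5 box, 1 leaf. Nearest: P5.

== RESULT ==
5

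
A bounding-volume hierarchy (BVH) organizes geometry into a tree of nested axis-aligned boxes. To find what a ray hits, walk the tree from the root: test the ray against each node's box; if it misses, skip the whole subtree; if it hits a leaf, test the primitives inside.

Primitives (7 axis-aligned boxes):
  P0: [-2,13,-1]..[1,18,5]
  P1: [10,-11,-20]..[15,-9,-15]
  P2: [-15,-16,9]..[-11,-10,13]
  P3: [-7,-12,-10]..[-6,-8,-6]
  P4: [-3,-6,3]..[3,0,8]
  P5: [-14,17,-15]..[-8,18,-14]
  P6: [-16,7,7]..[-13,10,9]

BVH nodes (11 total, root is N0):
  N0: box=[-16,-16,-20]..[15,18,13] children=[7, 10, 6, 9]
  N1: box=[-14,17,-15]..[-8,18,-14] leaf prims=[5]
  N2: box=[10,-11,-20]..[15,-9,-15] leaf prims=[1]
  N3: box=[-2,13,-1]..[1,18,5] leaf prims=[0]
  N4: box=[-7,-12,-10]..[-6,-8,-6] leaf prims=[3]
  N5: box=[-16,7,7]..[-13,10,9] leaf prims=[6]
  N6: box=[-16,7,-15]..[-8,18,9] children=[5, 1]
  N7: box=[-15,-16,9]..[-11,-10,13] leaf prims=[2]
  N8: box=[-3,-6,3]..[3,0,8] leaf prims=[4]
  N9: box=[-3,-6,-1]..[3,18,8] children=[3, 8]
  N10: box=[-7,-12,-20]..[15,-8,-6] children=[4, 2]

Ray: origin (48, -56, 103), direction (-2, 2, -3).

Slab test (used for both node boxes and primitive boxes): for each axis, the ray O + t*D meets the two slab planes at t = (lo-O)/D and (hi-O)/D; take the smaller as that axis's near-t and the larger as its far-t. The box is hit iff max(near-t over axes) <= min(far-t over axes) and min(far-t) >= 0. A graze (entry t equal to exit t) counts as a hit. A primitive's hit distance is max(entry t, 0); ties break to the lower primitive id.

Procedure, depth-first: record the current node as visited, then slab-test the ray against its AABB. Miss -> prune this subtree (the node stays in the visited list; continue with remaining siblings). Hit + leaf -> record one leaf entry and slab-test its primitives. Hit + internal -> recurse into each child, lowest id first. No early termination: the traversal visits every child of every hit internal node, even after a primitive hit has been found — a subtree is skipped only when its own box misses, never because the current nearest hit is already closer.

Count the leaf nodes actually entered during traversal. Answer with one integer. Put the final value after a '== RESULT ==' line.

Traverse from the root:
N0 x:[33/2,32] y:[20,37] z:[30,41] -> hit [30,32], descend [6, 7, 9, 10]
  N6 x:[28,32] y:[63/2,37] z:[94/3,118/3] -> hit [63/2,32], descend [1, 5]
    N1 x:[28,31] y:[73/2,37] z:[39,118/3] -> miss, prune
    N5 x:[61/2,32] y:[63/2,33] z:[94/3,32] -> hit [63/2,32] leaf, test {P6@t=63/2}
  N7 x:[59/2,63/2] y:[20,23] z:[30,94/3] -> miss, prune
  N9 x:[45/2,51/2] y:[25,37] z:[95/3,104/3] -> miss, prune
  N10 x:[33/2,55/2] y:[22,24] z:[109/3,41] -> miss, prune

Visited [0, 6, 1, 5, 7, 9, 10]. Tests: 7 box, 1 leaf. Nearest: P6.

== RESULT ==
1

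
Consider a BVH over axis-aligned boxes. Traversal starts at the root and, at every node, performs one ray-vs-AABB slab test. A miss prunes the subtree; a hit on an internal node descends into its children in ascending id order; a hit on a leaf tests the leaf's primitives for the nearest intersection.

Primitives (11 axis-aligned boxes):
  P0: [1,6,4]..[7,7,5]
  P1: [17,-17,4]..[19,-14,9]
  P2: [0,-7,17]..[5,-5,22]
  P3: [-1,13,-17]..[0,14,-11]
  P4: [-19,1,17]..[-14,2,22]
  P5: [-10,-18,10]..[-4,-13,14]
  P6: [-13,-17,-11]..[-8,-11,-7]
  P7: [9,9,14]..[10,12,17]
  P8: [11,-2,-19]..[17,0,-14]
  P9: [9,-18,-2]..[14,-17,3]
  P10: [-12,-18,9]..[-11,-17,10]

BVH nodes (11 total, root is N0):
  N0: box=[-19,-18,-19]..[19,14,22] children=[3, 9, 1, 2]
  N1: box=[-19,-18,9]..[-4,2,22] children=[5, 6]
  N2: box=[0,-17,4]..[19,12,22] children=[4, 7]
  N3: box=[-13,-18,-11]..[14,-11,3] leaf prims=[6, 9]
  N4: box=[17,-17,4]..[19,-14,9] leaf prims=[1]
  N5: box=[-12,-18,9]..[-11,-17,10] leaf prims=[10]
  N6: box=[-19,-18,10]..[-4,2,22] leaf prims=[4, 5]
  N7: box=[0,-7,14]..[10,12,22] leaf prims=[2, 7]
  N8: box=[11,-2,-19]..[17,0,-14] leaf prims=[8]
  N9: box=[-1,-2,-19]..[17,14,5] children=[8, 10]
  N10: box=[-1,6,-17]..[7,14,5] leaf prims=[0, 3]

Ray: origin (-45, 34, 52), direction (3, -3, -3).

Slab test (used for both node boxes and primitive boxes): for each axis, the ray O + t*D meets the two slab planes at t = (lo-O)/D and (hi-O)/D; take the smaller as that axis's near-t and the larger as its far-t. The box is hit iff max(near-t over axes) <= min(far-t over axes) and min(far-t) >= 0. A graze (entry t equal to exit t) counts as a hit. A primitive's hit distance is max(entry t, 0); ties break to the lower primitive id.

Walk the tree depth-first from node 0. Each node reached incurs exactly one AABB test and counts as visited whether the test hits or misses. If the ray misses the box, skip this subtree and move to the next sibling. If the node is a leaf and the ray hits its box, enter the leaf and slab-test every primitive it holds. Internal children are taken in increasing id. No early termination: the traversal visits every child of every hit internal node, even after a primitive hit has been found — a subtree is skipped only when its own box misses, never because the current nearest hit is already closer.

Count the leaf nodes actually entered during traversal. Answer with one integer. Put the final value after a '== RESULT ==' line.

Walk:
N0 x:[26/3,64/3] y:[20/3,52/3] z:[10,71/3] -> hit [10,52/3], descend [1, 2, 3, 9]
  N1 x:[26/3,41/3] y:[32/3,52/3] z:[10,43/3] -> hit [32/3,41/3], descend [5, 6]
    N5 x:[11,34/3] y:[17,52/3] z:[14,43/3] -> miss, prune
    N6 x:[26/3,41/3] y:[32/3,52/3] z:[10,14] -> hit [32/3,41/3] leaf, test {P4(miss), P5(miss)}
  N2 x:[15,64/3] y:[22/3,17] z:[10,16] -> hit [15,16], descend [4, 7]
    N4 x:[62/3,64/3] y:[16,17] z:[43/3,16] -> miss, prune
    N7 x:[15,55/3] y:[22/3,41/3] z:[10,38/3] -> miss, prune
  N3 x:[32/3,59/3] y:[15,52/3] z:[49/3,21] -> hit [49/3,52/3] leaf, test {P6(miss), P9(miss)}
  N9 x:[44/3,62/3] y:[20/3,12] z:[47/3,71/3] -> miss, prune

9 AABB tests over nodes [0, 1, 5, 6, 2, 4, 7, 3, 9]; 2 leaves entered; closest miss.

== RESULT ==
2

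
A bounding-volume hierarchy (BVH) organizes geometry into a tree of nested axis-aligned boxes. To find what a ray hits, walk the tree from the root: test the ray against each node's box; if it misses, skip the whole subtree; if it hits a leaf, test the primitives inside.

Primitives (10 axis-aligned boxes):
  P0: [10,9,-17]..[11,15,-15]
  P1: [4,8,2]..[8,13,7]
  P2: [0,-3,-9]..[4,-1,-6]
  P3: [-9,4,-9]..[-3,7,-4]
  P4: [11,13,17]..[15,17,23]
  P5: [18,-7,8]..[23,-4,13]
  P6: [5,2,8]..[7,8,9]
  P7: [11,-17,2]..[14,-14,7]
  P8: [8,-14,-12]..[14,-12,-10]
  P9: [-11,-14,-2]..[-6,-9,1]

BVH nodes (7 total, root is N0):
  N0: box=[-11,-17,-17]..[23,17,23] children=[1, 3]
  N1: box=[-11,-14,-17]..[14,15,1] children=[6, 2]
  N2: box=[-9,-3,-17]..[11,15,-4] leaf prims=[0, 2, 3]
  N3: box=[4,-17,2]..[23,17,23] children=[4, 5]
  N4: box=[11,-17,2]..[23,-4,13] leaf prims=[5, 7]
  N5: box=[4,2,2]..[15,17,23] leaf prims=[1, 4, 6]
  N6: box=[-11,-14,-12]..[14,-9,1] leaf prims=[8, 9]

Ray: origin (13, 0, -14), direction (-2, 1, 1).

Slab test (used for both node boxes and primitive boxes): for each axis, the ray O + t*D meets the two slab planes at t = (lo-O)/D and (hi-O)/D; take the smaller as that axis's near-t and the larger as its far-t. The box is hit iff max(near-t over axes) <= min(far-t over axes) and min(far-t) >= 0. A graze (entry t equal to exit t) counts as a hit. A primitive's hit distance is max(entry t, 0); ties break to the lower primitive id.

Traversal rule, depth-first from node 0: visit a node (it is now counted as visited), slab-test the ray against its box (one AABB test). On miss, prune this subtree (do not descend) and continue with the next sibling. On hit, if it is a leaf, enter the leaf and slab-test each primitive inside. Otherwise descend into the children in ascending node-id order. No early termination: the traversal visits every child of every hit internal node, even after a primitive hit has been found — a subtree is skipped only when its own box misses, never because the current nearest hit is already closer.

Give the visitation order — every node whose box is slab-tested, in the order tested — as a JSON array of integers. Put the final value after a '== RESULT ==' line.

Traverse from the root:
N0 x:[-5,12] y:[-17,17] z:[-3,37] -> hit [-3,12], descend [1, 3]
  N1 x:[-1/2,12] y:[-14,15] z:[-3,15] -> hit [-1/2,12], descend [2, 6]
    N2 x:[1,11] y:[-3,15] z:[-3,10] -> hit [1,10] leaf, test {P0(miss), P2(miss), P3(miss)}
    N6 x:[-1/2,12] y:[-14,-9] z:[2,15] -> miss, prune
  N3 x:[-5,9/2] y:[-17,17] z:[16,37] -> miss, prune

5 AABB tests over nodes [0, 1, 2, 6, 3]; 1 leaf entered; closest miss.

== RESULT ==
[0, 1, 2, 6, 3]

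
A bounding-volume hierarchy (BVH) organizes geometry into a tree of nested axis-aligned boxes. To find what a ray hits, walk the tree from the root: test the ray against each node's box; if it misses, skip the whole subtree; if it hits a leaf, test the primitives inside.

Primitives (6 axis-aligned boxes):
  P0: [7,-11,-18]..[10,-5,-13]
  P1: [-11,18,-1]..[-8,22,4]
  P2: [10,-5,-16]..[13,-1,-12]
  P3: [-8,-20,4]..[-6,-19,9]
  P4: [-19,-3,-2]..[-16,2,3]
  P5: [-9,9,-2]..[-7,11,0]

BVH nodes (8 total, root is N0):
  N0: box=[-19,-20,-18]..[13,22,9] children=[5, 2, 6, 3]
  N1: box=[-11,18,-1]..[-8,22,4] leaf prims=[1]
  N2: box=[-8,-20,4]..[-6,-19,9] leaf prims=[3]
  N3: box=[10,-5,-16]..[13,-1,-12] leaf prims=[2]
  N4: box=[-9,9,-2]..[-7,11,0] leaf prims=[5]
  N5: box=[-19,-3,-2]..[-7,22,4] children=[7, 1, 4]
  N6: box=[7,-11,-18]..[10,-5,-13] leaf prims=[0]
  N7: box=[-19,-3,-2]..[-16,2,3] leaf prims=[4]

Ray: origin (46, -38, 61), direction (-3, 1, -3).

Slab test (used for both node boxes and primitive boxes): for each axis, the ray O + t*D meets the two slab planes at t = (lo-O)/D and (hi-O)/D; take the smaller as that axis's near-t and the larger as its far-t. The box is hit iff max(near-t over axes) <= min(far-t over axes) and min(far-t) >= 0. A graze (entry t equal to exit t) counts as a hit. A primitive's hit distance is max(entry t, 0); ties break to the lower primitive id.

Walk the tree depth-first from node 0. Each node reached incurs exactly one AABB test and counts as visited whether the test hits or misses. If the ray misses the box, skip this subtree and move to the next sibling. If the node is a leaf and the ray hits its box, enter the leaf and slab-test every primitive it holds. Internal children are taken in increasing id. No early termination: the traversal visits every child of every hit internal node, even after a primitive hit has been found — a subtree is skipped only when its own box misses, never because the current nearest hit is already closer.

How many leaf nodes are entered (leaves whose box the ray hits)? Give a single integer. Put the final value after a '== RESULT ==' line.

Traverse from the root:
N0 x:[11,65/3] y:[18,60] z:[52/3,79/3] -> hit [18,65/3], descend [2, 3, 5, 6]
  N2 x:[52/3,18] y:[18,19] z:[52/3,19] -> hit [18,18] leaf, test {P3@t=18}
  N3 x:[11,12] y:[33,37] z:[73/3,77/3] -> miss, prune
  N5 x:[53/3,65/3] y:[35,60] z:[19,21] -> miss, prune
  N6 x:[12,13] y:[27,33] z:[74/3,79/3] -> miss, prune

Visited [0, 2, 3, 5, 6]. Tests: 5 box, 1 leaf. Nearest: P3.

== RESULT ==
1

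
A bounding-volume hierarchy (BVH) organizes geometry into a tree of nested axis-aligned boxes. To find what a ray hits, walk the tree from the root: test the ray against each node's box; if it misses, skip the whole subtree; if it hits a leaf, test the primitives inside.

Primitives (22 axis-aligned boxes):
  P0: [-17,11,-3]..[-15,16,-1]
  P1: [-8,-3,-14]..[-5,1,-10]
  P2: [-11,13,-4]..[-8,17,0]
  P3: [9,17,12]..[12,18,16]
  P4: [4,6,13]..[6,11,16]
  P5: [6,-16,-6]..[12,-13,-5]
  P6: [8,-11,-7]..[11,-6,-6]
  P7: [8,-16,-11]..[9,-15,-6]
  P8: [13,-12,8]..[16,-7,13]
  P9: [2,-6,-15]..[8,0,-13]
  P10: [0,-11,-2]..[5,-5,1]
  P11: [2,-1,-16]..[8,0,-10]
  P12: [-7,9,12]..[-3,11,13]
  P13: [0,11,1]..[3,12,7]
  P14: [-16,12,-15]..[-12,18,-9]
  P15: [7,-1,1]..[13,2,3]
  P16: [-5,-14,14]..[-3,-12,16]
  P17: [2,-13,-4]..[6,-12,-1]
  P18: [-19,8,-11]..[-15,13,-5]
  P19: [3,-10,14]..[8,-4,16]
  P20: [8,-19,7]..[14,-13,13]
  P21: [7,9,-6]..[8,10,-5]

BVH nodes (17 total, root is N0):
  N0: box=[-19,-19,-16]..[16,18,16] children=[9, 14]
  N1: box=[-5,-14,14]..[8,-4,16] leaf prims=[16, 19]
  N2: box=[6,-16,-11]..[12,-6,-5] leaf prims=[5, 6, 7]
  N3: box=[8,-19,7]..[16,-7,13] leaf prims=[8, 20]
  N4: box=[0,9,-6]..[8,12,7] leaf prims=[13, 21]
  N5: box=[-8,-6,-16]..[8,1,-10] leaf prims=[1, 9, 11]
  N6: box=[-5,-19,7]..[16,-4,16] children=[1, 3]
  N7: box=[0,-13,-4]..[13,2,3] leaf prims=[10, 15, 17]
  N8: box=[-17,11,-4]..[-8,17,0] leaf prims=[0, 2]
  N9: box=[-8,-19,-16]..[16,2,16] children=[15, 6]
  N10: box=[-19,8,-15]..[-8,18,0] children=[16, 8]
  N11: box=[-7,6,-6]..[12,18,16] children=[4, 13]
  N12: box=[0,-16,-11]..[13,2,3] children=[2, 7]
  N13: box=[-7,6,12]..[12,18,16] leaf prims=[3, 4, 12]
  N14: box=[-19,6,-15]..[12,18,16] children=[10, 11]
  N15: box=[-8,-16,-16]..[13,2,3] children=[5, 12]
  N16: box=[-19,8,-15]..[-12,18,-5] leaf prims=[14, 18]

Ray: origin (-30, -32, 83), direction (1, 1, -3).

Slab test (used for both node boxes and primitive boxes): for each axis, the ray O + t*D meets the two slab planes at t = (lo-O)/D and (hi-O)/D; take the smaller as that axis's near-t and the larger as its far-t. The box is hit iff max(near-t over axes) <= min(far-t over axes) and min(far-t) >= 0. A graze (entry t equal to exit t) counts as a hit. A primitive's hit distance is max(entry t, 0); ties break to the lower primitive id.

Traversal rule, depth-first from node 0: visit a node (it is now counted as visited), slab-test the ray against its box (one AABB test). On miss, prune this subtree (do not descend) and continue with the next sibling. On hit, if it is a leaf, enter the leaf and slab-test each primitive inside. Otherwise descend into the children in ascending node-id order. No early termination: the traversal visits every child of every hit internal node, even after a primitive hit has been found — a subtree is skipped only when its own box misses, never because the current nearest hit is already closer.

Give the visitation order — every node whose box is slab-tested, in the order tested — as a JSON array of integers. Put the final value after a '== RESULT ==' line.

Trace the traversal:
N0 x:[11,46] y:[13,50] z:[67/3,33] -> hit [67/3,33], descend [9, 14]
  N9 x:[22,46] y:[13,34] z:[67/3,33] -> hit [67/3,33], descend [6, 15]
    N6 x:[25,46] y:[13,28] z:[67/3,76/3] -> hit [25,76/3], descend [1, 3]
      N1 x:[25,38] y:[18,28] z:[67/3,23] -> miss, prune
      N3 x:[38,46] y:[13,25] z:[70/3,76/3] -> miss, prune
    N15 x:[22,43] y:[16,34] z:[80/3,33] -> hit [80/3,33], descend [5, 12]
      N5 x:[22,38] y:[26,33] z:[31,33] -> hit [31,33] leaf, test {P1(miss), P9@t=32, P11@t=32}
      N12 x:[30,43] y:[16,34] z:[80/3,94/3] -> hit [30,94/3], descend [2, 7]
        N2 x:[36,42] y:[16,26] z:[88/3,94/3] -> miss, prune
        N7 x:[30,43] y:[19,34] z:[80/3,29] -> miss, prune
  N14 x:[11,42] y:[38,50] z:[67/3,98/3] -> miss, prune

11 AABB tests over nodes [0, 9, 6, 1, 3, 15, 5, 12, 2, 7, 14]; 1 leaf entered; closest P9.

== RESULT ==
[0, 9, 6, 1, 3, 15, 5, 12, 2, 7, 14]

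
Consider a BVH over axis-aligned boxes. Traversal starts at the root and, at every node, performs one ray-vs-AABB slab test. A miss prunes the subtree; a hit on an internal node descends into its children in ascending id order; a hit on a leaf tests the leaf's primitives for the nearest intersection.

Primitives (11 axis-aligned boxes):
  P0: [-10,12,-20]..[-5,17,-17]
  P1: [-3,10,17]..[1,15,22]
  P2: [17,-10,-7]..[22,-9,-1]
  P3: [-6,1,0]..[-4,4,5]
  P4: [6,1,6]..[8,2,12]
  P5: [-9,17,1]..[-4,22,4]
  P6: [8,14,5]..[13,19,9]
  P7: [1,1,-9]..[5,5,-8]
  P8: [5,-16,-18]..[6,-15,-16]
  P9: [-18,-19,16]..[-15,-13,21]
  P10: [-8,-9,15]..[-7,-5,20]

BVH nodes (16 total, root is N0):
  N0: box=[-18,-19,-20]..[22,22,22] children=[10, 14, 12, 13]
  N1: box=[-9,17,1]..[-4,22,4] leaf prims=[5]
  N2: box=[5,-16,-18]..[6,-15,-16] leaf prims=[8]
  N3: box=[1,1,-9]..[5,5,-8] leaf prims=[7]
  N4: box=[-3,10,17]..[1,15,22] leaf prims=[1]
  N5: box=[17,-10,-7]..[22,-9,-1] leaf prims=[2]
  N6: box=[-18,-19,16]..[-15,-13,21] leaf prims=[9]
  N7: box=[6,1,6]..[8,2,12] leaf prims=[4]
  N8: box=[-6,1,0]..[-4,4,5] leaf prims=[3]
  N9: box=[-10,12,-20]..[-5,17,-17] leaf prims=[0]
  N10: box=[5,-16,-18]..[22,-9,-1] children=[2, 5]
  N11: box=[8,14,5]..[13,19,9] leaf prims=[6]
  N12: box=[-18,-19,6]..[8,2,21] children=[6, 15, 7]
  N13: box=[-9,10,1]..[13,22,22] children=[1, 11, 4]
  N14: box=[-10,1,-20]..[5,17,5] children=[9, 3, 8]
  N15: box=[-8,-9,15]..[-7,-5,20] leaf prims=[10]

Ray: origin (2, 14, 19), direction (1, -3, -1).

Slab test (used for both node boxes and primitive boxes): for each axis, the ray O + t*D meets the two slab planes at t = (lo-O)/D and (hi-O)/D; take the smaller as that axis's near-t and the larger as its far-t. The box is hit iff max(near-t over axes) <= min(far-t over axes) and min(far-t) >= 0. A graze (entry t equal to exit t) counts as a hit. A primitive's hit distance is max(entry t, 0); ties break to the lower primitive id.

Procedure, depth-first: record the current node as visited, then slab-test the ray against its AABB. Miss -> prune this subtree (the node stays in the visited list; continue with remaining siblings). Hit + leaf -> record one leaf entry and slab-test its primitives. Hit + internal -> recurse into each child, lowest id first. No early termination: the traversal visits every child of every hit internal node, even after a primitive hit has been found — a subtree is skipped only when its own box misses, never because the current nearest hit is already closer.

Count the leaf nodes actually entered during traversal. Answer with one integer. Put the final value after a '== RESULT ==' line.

Traverse from the root:
N0 x:[-20,20] y:[-8/3,11] z:[-3,39] -> hit [-8/3,11], descend [10, 12, 13, 14]
  N10 x:[3,20] y:[23/3,10] z:[20,37] -> miss, prune
  N12 x:[-20,6] y:[4,11] z:[-2,13] -> hit [4,6], descend [6, 7, 15]
    N6 x:[-20,-17] y:[9,11] z:[-2,3] -> miss, prune
    N7 x:[4,6] y:[4,13/3] z:[7,13] -> miss, prune
    N15 x:[-10,-9] y:[19/3,23/3] z:[-1,4] -> miss, prune
  N13 x:[-11,11] y:[-8/3,4/3] z:[-3,18] -> hit [-8/3,4/3], descend [1, 4, 11]
    N1 x:[-11,-6] y:[-8/3,-1] z:[15,18] -> miss, prune
    N4 x:[-5,-1] y:[-1/3,4/3] z:[-3,2] -> miss, prune
    N11 x:[6,11] y:[-5/3,0] z:[10,14] -> miss, prune
  N14 x:[-12,3] y:[-1,13/3] z:[14,39] -> miss, prune

order=[0, 10, 12, 6, 7, 15, 13, 1, 4, 11, 14]  |boxes|=11  |leaves|=0  hit=miss

== RESULT ==
0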